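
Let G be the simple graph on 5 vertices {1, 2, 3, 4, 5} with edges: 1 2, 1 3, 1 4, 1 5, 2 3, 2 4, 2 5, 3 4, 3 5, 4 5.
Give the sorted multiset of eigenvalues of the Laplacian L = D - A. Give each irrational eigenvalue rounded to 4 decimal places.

[0, 5, 5, 5, 5]

Reading degrees in the order [1, 2, 3, 4, 5] gives [4, 4, 4, 4, 4]; set D = diag(4, 4, 4, 4, 4) and form L = D - A. The multiplicity of 0 as a Laplacian eigenvalue equals the number of connected components. The single zero eigenvalue shows the graph is connected. The eigenvalues sum to 20, which equals trace(L) = 2|E|.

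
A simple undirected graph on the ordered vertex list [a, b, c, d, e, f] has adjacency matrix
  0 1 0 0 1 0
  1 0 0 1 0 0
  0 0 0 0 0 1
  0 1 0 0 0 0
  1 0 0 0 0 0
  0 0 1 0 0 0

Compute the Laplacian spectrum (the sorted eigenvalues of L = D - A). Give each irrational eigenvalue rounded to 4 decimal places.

With the vertex order [a, b, c, d, e, f], the degrees are [2, 2, 1, 1, 1, 1], giving D = diag(2, 2, 1, 1, 1, 1) and L = D - A. Since every row of L sums to 0, the all-ones vector is in the kernel and 0 is an eigenvalue. The 2 zero eigenvalues correspond to the 2 connected components. There are 2 zeros in the spectrum, matching the 2 components. The largest eigenvalue, 3.4142, is at most the vertex count 6.

[0, 0, 0.5858, 2, 2, 3.4142]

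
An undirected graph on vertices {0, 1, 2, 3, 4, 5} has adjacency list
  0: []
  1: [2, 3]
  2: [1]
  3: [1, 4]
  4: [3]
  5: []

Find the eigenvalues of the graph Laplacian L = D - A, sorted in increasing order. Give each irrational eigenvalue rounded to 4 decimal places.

Reading degrees in the order [0, 1, 2, 3, 4, 5] gives [0, 2, 1, 2, 1, 0]; set D = diag(0, 2, 1, 2, 1, 0) and form L = D - A. L is symmetric positive semidefinite, so every eigenvalue is real and nonnegative. The 3 zero eigenvalues correspond to the 3 connected components.

[0, 0, 0, 0.5858, 2, 3.4142]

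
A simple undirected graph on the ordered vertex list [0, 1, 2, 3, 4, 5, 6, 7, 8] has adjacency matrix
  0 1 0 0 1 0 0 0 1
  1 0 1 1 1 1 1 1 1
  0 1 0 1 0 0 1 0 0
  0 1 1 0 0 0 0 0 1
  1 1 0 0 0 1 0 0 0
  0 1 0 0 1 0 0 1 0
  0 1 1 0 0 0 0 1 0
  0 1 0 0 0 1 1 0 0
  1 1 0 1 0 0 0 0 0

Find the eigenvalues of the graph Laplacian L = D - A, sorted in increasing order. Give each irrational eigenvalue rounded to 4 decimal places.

[0, 1.5858, 1.5858, 3, 3, 4.4142, 4.4142, 5, 9]

Reading degrees in the order [0, 1, 2, 3, 4, 5, 6, 7, 8] gives [3, 8, 3, 3, 3, 3, 3, 3, 3]; set D = diag(3, 8, 3, 3, 3, 3, 3, 3, 3) and form L = D - A. L is symmetric positive semidefinite, so every eigenvalue is real and nonnegative. The single zero eigenvalue shows the graph is connected. By the matrix-tree theorem the graph has (1/9) * product of the nonzero eigenvalues = 2205 spanning trees.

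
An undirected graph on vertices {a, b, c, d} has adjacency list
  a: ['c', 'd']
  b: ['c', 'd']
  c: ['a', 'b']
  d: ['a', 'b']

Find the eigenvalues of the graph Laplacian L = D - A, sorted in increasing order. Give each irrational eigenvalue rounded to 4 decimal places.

Reading degrees in the order [a, b, c, d] gives [2, 2, 2, 2]; set D = diag(2, 2, 2, 2) and form L = D - A. Diagonalising L (or applying a numerical eigensolver to the 4x4 matrix) gives the spectrum above. The single zero eigenvalue shows the graph is connected. There is one zero in the spectrum, matching the 1 component. The largest eigenvalue, 4, is at most the vertex count 4.

[0, 2, 2, 4]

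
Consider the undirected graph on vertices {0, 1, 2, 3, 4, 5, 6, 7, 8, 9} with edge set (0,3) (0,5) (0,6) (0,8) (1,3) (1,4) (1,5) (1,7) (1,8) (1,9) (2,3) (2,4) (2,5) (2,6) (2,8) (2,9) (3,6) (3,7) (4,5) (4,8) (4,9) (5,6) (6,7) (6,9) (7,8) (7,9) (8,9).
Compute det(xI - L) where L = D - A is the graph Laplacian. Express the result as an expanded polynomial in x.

With the vertex order [0, 1, 2, 3, 4, 5, 6, 7, 8, 9], the degrees are [4, 6, 6, 5, 5, 5, 6, 5, 6, 6], giving D = diag(4, 6, 6, 5, 5, 5, 6, 5, 6, 6) and L = D - A. L has integer entries, so p(x) = det(xI - L) has integer coefficients. Expanding the determinant yields x^10 - 54x^9 + 1283x^8 - 17598x^7 + 153517x^6 - 882966x^5 + 3347011x^4 - 8059738x^3 + 11182708x^2 - 6808340x. The coefficient of x^9 equals -trace(L) = -54, matching the sum of degrees.

x^10 - 54x^9 + 1283x^8 - 17598x^7 + 153517x^6 - 882966x^5 + 3347011x^4 - 8059738x^3 + 11182708x^2 - 6808340x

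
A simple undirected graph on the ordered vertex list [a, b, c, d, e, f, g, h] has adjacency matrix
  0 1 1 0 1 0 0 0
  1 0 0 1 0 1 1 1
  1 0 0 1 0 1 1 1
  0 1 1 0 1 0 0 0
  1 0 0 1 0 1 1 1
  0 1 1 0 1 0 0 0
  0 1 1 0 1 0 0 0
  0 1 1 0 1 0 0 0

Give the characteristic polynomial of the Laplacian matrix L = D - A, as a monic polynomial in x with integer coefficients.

With the vertex order [a, b, c, d, e, f, g, h], the degrees are [3, 5, 5, 3, 5, 3, 3, 3], giving D = diag(3, 5, 5, 3, 5, 3, 3, 3) and L = D - A. The eigenvalues of L are [0, 3, 3, 3, 3, 5, 5, 8]; the characteristic polynomial is the product of (x - lambda_i), which multiplies out to x^8 - 30x^7 + 375x^6 - 2540x^5 + 10095x^4 - 23598x^3 + 30105x^2 - 16200x. Since p(0) = det(-L) = 0, x divides p(x). By the matrix-tree theorem the graph has (1/8) * product of the nonzero eigenvalues = 2025 spanning trees.

x^8 - 30x^7 + 375x^6 - 2540x^5 + 10095x^4 - 23598x^3 + 30105x^2 - 16200x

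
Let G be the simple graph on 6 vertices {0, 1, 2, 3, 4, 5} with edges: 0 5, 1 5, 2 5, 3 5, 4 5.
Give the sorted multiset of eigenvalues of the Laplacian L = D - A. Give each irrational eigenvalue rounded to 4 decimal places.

[0, 1, 1, 1, 1, 6]

Reading degrees in the order [0, 1, 2, 3, 4, 5] gives [1, 1, 1, 1, 1, 5]; set D = diag(1, 1, 1, 1, 1, 5) and form L = D - A. The multiplicity of 0 as a Laplacian eigenvalue equals the number of connected components. There is one zero in the spectrum, matching the 1 component. By the matrix-tree theorem the graph has (1/6) * product of the nonzero eigenvalues = 1 spanning tree.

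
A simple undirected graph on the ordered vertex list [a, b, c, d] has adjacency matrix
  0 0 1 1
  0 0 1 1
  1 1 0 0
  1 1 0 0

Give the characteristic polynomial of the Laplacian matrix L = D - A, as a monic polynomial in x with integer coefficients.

Each diagonal entry of L is the vertex degree and each off-diagonal entry is -1 where an edge is present, 0 otherwise; in the order [a, b, c, d] the diagonal is [2, 2, 2, 2]. Computing det(xI - L) by cofactor expansion (or equivalently via sum-over-permutations) gives x^4 - 8x^3 + 20x^2 - 16x. The coefficient of x^3 equals -trace(L) = -8, matching the sum of degrees. By the matrix-tree theorem the graph has (1/4) * product of the nonzero eigenvalues = 4 spanning trees.

x^4 - 8x^3 + 20x^2 - 16x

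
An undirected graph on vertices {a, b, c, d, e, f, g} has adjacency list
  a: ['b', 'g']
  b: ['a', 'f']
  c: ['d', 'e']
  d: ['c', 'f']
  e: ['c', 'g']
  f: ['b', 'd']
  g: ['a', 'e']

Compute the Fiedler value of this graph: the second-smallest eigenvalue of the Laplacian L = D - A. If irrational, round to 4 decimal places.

Reading degrees in the order [a, b, c, d, e, f, g] gives [2, 2, 2, 2, 2, 2, 2]; set D = diag(2, 2, 2, 2, 2, 2, 2) and form L = D - A. Computing the eigenvalues of L and sorting gives [0, 0.7530, 0.7530, 2.4450, 2.4450, 3.8019, 3.8019]. The Fiedler value lambda_2 = 0.7530 is strictly positive, so the graph is connected. The eigenvalues sum to 14, which equals trace(L) = 2|E|.

0.7530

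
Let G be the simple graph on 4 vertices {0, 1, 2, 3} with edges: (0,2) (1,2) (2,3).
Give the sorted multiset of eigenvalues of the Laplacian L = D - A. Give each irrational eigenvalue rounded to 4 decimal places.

[0, 1, 1, 4]

Each diagonal entry of L is the vertex degree and each off-diagonal entry is -1 where an edge is present, 0 otherwise; in the order [0, 1, 2, 3] the diagonal is [1, 1, 3, 1]. L is symmetric positive semidefinite, so every eigenvalue is real and nonnegative. The single zero eigenvalue shows the graph is connected. The largest eigenvalue, 4, is at most the vertex count 4. There is one zero in the spectrum, matching the 1 component.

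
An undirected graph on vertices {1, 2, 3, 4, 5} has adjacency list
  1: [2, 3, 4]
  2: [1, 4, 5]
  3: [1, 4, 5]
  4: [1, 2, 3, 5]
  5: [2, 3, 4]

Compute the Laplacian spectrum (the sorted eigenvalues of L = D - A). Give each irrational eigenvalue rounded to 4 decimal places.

Reading degrees in the order [1, 2, 3, 4, 5] gives [3, 3, 3, 4, 3]; set D = diag(3, 3, 3, 4, 3) and form L = D - A. The multiplicity of 0 as a Laplacian eigenvalue equals the number of connected components. There is one zero in the spectrum, matching the 1 component. The eigenvalues sum to 16, which equals trace(L) = 2|E|.

[0, 3, 3, 5, 5]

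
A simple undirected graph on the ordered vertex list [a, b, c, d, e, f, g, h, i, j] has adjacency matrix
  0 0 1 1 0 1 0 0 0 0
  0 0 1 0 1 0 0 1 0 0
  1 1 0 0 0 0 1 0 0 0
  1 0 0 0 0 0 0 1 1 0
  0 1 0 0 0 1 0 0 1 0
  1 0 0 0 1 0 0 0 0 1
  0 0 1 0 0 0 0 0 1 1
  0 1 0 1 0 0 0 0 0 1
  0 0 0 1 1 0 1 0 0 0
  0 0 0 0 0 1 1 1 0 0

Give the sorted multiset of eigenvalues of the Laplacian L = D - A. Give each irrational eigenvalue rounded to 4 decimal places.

With the vertex order [a, b, c, d, e, f, g, h, i, j], the degrees are [3, 3, 3, 3, 3, 3, 3, 3, 3, 3], giving D = diag(3, 3, 3, 3, 3, 3, 3, 3, 3, 3) and L = D - A. The multiplicity of 0 as a Laplacian eigenvalue equals the number of connected components. The single zero eigenvalue shows the graph is connected. The largest eigenvalue, 5, is at most the vertex count 10.

[0, 2, 2, 2, 2, 2, 5, 5, 5, 5]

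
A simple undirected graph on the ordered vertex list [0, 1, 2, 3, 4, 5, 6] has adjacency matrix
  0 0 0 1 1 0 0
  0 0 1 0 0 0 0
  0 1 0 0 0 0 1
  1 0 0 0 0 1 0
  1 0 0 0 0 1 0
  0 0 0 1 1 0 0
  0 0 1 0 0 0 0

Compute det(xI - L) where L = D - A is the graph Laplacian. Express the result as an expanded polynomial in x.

With the vertex order [0, 1, 2, 3, 4, 5, 6], the degrees are [2, 1, 2, 2, 2, 2, 1], giving D = diag(2, 1, 2, 2, 2, 2, 1) and L = D - A. The eigenvalues of L are [0, 0, 1, 2, 2, 3, 4]; the characteristic polynomial is the product of (x - lambda_i), which multiplies out to x^7 - 12x^6 + 55x^5 - 120x^4 + 124x^3 - 48x^2. The constant term is 0 because L is singular (the all-ones vector lies in its kernel). The eigenvalues sum to 12, which equals trace(L) = 2|E|.

x^7 - 12x^6 + 55x^5 - 120x^4 + 124x^3 - 48x^2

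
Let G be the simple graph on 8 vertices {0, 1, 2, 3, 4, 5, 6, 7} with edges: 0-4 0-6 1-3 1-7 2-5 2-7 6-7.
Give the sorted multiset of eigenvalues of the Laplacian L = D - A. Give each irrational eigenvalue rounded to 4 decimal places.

[0, 0.2434, 0.3820, 1.1798, 2, 2.6180, 3.1386, 4.4383]

Each diagonal entry of L is the vertex degree and each off-diagonal entry is -1 where an edge is present, 0 otherwise; in the order [0, 1, 2, 3, 4, 5, 6, 7] the diagonal is [2, 2, 2, 1, 1, 1, 2, 3]. L is symmetric positive semidefinite, so every eigenvalue is real and nonnegative. The single zero eigenvalue shows the graph is connected.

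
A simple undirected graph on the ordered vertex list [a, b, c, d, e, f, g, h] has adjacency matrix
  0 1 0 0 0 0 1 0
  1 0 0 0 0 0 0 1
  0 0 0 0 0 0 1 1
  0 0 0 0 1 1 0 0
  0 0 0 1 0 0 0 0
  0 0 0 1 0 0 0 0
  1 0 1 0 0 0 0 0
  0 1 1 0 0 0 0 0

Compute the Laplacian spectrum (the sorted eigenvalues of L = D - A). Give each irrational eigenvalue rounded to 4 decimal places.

[0, 0, 1, 1.3820, 1.3820, 3, 3.6180, 3.6180]

Reading degrees in the order [a, b, c, d, e, f, g, h] gives [2, 2, 2, 2, 1, 1, 2, 2]; set D = diag(2, 2, 2, 2, 1, 1, 2, 2) and form L = D - A. L is symmetric positive semidefinite, so every eigenvalue is real and nonnegative. The 2 zero eigenvalues correspond to the 2 connected components.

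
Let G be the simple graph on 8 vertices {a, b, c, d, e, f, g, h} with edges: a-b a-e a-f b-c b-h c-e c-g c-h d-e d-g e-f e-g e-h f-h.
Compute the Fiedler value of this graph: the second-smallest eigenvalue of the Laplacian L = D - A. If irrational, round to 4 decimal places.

With the vertex order [a, b, c, d, e, f, g, h], the degrees are [3, 3, 4, 2, 6, 3, 3, 4], giving D = diag(3, 3, 4, 2, 6, 3, 3, 4) and L = D - A. The smallest Laplacian eigenvalue is always 0. The next one, lambda_2 = 1.2980, measures how hard the graph is to disconnect: larger values mean better connectivity. There is one zero in the spectrum, matching the 1 component. By the matrix-tree theorem the graph has (1/8) * product of the nonzero eigenvalues = 848 spanning trees.

1.2980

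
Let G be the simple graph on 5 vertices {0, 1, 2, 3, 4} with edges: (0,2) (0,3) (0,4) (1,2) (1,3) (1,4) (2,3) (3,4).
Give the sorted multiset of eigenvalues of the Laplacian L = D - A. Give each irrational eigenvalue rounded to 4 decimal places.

Reading degrees in the order [0, 1, 2, 3, 4] gives [3, 3, 3, 4, 3]; set D = diag(3, 3, 3, 4, 3) and form L = D - A. L is symmetric positive semidefinite, so every eigenvalue is real and nonnegative. The largest eigenvalue, 5, is at most the vertex count 5.

[0, 3, 3, 5, 5]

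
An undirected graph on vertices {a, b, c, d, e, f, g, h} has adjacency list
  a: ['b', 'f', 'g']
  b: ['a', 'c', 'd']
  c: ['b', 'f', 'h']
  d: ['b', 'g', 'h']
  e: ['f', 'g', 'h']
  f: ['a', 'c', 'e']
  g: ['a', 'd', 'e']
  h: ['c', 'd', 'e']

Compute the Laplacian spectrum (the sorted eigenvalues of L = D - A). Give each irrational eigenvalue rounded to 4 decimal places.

Reading degrees in the order [a, b, c, d, e, f, g, h] gives [3, 3, 3, 3, 3, 3, 3, 3]; set D = diag(3, 3, 3, 3, 3, 3, 3, 3) and form L = D - A. L is symmetric positive semidefinite, so every eigenvalue is real and nonnegative. By the matrix-tree theorem the graph has (1/8) * product of the nonzero eigenvalues = 384 spanning trees. There is one zero in the spectrum, matching the 1 component.

[0, 2, 2, 2, 4, 4, 4, 6]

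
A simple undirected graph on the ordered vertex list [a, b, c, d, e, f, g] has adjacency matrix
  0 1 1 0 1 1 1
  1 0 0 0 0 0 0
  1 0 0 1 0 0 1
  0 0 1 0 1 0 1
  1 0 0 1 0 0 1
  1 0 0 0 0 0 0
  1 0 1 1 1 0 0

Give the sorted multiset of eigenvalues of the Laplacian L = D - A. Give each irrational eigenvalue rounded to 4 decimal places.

Each diagonal entry of L is the vertex degree and each off-diagonal entry is -1 where an edge is present, 0 otherwise; in the order [a, b, c, d, e, f, g] the diagonal is [5, 1, 3, 3, 3, 1, 4]. Diagonalising L (or applying a numerical eigensolver to the 7x7 matrix) gives the spectrum above. The single zero eigenvalue shows the graph is connected. By the matrix-tree theorem the graph has (1/7) * product of the nonzero eigenvalues = 45 spanning trees. The largest eigenvalue, 6.2731, is at most the vertex count 7.

[0, 0.8674, 1, 3, 3.8596, 5, 6.2731]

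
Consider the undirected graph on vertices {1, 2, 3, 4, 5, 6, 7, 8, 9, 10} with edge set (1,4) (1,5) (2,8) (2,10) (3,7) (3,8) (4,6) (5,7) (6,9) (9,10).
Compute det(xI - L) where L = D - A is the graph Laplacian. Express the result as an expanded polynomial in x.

Each diagonal entry of L is the vertex degree and each off-diagonal entry is -1 where an edge is present, 0 otherwise; in the order [1, 2, 3, 4, 5, 6, 7, 8, 9, 10] the diagonal is [2, 2, 2, 2, 2, 2, 2, 2, 2, 2]. Computing det(xI - L) by cofactor expansion (or equivalently via sum-over-permutations) gives x^10 - 20x^9 + 170x^8 - 800x^7 + 2275x^6 - 4004x^5 + 4290x^4 - 2640x^3 + 825x^2 - 100x. Since p(0) = det(-L) = 0, x divides p(x). There is one zero in the spectrum, matching the 1 component.

x^10 - 20x^9 + 170x^8 - 800x^7 + 2275x^6 - 4004x^5 + 4290x^4 - 2640x^3 + 825x^2 - 100x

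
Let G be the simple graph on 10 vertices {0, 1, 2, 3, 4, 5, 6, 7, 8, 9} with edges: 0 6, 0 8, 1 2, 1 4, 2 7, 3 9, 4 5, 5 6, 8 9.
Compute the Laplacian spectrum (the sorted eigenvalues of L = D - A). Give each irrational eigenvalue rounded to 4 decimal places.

[0, 0.0979, 0.3820, 0.8244, 1.3820, 2, 2.6180, 3.1756, 3.6180, 3.9021]

Each diagonal entry of L is the vertex degree and each off-diagonal entry is -1 where an edge is present, 0 otherwise; in the order [0, 1, 2, 3, 4, 5, 6, 7, 8, 9] the diagonal is [2, 2, 2, 1, 2, 2, 2, 1, 2, 2]. Since every row of L sums to 0, the all-ones vector is in the kernel and 0 is an eigenvalue. The largest eigenvalue, 3.9021, is at most the vertex count 10.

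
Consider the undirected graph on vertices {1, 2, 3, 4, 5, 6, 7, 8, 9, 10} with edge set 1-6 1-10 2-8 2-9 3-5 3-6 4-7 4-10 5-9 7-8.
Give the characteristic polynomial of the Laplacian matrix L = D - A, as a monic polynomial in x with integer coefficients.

Each diagonal entry of L is the vertex degree and each off-diagonal entry is -1 where an edge is present, 0 otherwise; in the order [1, 2, 3, 4, 5, 6, 7, 8, 9, 10] the diagonal is [2, 2, 2, 2, 2, 2, 2, 2, 2, 2]. L has integer entries, so p(x) = det(xI - L) has integer coefficients. Expanding the determinant yields x^10 - 20x^9 + 170x^8 - 800x^7 + 2275x^6 - 4004x^5 + 4290x^4 - 2640x^3 + 825x^2 - 100x. The coefficient of x^9 equals -trace(L) = -20, matching the sum of degrees. The largest eigenvalue, 4, is at most the vertex count 10.

x^10 - 20x^9 + 170x^8 - 800x^7 + 2275x^6 - 4004x^5 + 4290x^4 - 2640x^3 + 825x^2 - 100x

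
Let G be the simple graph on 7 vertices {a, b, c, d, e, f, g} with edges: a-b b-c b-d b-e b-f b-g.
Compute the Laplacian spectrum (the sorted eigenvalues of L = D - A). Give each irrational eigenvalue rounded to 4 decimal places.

Each diagonal entry of L is the vertex degree and each off-diagonal entry is -1 where an edge is present, 0 otherwise; in the order [a, b, c, d, e, f, g] the diagonal is [1, 6, 1, 1, 1, 1, 1]. The multiplicity of 0 as a Laplacian eigenvalue equals the number of connected components. The largest eigenvalue, 7, is at most the vertex count 7. There is one zero in the spectrum, matching the 1 component.

[0, 1, 1, 1, 1, 1, 7]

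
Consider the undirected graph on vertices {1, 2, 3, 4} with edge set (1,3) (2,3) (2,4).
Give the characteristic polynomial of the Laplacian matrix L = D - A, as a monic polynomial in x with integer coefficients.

Reading degrees in the order [1, 2, 3, 4] gives [1, 2, 2, 1]; set D = diag(1, 2, 2, 1) and form L = D - A. Computing det(xI - L) by cofactor expansion (or equivalently via sum-over-permutations) gives x^4 - 6x^3 + 10x^2 - 4x. Since p(0) = det(-L) = 0, x divides p(x). There is one zero in the spectrum, matching the 1 component.

x^4 - 6x^3 + 10x^2 - 4x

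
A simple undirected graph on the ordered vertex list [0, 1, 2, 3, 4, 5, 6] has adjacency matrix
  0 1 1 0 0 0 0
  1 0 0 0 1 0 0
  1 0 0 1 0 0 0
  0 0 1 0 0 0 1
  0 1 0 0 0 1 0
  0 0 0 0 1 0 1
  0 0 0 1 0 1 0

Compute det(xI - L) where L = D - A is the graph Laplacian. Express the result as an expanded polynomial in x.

Reading degrees in the order [0, 1, 2, 3, 4, 5, 6] gives [2, 2, 2, 2, 2, 2, 2]; set D = diag(2, 2, 2, 2, 2, 2, 2) and form L = D - A. Computing det(xI - L) by cofactor expansion (or equivalently via sum-over-permutations) gives x^7 - 14x^6 + 77x^5 - 210x^4 + 294x^3 - 196x^2 + 49x. The coefficient of x^6 equals -trace(L) = -14, matching the sum of degrees. There is one zero in the spectrum, matching the 1 component.

x^7 - 14x^6 + 77x^5 - 210x^4 + 294x^3 - 196x^2 + 49x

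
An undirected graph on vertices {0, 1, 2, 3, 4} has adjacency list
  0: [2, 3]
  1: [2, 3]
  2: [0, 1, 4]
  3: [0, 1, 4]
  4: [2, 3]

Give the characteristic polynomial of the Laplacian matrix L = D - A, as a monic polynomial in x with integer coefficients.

x^5 - 12x^4 + 51x^3 - 92x^2 + 60x

With the vertex order [0, 1, 2, 3, 4], the degrees are [2, 2, 3, 3, 2], giving D = diag(2, 2, 3, 3, 2) and L = D - A. The eigenvalues of L are [0, 2, 2, 3, 5]; the characteristic polynomial is the product of (x - lambda_i), which multiplies out to x^5 - 12x^4 + 51x^3 - 92x^2 + 60x. The constant term is 0 because L is singular (the all-ones vector lies in its kernel). The largest eigenvalue, 5, is at most the vertex count 5.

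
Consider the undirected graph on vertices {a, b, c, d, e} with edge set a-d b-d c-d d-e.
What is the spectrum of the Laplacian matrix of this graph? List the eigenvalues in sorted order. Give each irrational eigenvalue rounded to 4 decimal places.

[0, 1, 1, 1, 5]

Each diagonal entry of L is the vertex degree and each off-diagonal entry is -1 where an edge is present, 0 otherwise; in the order [a, b, c, d, e] the diagonal is [1, 1, 1, 4, 1]. The multiplicity of 0 as a Laplacian eigenvalue equals the number of connected components. The single zero eigenvalue shows the graph is connected.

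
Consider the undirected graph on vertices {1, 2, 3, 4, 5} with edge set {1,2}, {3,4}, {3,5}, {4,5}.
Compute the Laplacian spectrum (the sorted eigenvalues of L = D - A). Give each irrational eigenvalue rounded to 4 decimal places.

Each diagonal entry of L is the vertex degree and each off-diagonal entry is -1 where an edge is present, 0 otherwise; in the order [1, 2, 3, 4, 5] the diagonal is [1, 1, 2, 2, 2]. Diagonalising L (or applying a numerical eigensolver to the 5x5 matrix) gives the spectrum above. The 2 zero eigenvalues correspond to the 2 connected components. The eigenvalues sum to 8, which equals trace(L) = 2|E|.

[0, 0, 2, 3, 3]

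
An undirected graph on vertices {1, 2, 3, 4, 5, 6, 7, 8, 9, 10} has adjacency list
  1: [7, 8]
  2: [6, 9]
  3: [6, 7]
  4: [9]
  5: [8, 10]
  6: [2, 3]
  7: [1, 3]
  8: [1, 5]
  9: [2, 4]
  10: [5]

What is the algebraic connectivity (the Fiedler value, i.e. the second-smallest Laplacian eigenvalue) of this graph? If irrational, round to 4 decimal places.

0.0979

Reading degrees in the order [1, 2, 3, 4, 5, 6, 7, 8, 9, 10] gives [2, 2, 2, 1, 2, 2, 2, 2, 2, 1]; set D = diag(2, 2, 2, 1, 2, 2, 2, 2, 2, 1) and form L = D - A. The smallest Laplacian eigenvalue is always 0. The next one, lambda_2 = 0.0979, measures how hard the graph is to disconnect: larger values mean better connectivity.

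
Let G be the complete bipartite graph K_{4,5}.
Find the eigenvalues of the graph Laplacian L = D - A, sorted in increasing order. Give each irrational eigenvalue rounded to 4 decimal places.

[0, 4, 4, 4, 4, 5, 5, 5, 9]

The graph has 9 vertices and degree multiset [5, 5, 5, 5, 4, 4, 4, 4, 4]; D is the diagonal matrix of degrees and L = D - A. L is symmetric positive semidefinite, so every eigenvalue is real and nonnegative. The single zero eigenvalue shows the graph is connected. There is one zero in the spectrum, matching the 1 component.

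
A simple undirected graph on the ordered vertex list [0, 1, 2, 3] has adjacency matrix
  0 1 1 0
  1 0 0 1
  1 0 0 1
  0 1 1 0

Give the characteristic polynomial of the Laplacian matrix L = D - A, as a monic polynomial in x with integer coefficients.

With the vertex order [0, 1, 2, 3], the degrees are [2, 2, 2, 2], giving D = diag(2, 2, 2, 2) and L = D - A. L has integer entries, so p(x) = det(xI - L) has integer coefficients. Expanding the determinant yields x^4 - 8x^3 + 20x^2 - 16x. The coefficient of x^3 equals -trace(L) = -8, matching the sum of degrees. There is one zero in the spectrum, matching the 1 component.

x^4 - 8x^3 + 20x^2 - 16x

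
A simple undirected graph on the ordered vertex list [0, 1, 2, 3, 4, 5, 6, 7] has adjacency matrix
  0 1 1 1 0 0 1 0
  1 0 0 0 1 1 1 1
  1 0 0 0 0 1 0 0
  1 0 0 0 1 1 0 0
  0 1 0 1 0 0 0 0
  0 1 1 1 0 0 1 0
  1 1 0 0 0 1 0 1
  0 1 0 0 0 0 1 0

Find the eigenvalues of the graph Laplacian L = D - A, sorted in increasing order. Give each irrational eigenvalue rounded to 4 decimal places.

[0, 1.4384, 1.5107, 3, 3.7108, 4, 5.5616, 6.7785]

Each diagonal entry of L is the vertex degree and each off-diagonal entry is -1 where an edge is present, 0 otherwise; in the order [0, 1, 2, 3, 4, 5, 6, 7] the diagonal is [4, 5, 2, 3, 2, 4, 4, 2]. L is symmetric positive semidefinite, so every eigenvalue is real and nonnegative. The single zero eigenvalue shows the graph is connected. There is one zero in the spectrum, matching the 1 component.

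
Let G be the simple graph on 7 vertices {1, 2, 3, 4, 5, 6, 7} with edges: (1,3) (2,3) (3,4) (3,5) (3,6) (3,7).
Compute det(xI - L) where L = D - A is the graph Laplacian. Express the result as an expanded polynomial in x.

Reading degrees in the order [1, 2, 3, 4, 5, 6, 7] gives [1, 1, 6, 1, 1, 1, 1]; set D = diag(1, 1, 6, 1, 1, 1, 1) and form L = D - A. The eigenvalues of L are [0, 1, 1, 1, 1, 1, 7]; the characteristic polynomial is the product of (x - lambda_i), which multiplies out to x^7 - 12x^6 + 45x^5 - 80x^4 + 75x^3 - 36x^2 + 7x. Since p(0) = det(-L) = 0, x divides p(x). There is one zero in the spectrum, matching the 1 component. By the matrix-tree theorem the graph has (1/7) * product of the nonzero eigenvalues = 1 spanning tree.

x^7 - 12x^6 + 45x^5 - 80x^4 + 75x^3 - 36x^2 + 7x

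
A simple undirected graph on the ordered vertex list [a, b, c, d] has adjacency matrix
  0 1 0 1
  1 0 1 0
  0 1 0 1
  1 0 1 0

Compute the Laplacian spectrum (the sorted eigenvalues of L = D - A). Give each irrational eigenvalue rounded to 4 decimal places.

[0, 2, 2, 4]

With the vertex order [a, b, c, d], the degrees are [2, 2, 2, 2], giving D = diag(2, 2, 2, 2) and L = D - A. The multiplicity of 0 as a Laplacian eigenvalue equals the number of connected components. The single zero eigenvalue shows the graph is connected. By the matrix-tree theorem the graph has (1/4) * product of the nonzero eigenvalues = 4 spanning trees.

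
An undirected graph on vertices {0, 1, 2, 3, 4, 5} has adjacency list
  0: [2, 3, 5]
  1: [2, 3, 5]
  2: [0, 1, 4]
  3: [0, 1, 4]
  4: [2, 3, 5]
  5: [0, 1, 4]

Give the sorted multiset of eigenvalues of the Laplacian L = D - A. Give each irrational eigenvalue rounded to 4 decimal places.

Reading degrees in the order [0, 1, 2, 3, 4, 5] gives [3, 3, 3, 3, 3, 3]; set D = diag(3, 3, 3, 3, 3, 3) and form L = D - A. L is symmetric positive semidefinite, so every eigenvalue is real and nonnegative. The single zero eigenvalue shows the graph is connected. The eigenvalues sum to 18, which equals trace(L) = 2|E|.

[0, 3, 3, 3, 3, 6]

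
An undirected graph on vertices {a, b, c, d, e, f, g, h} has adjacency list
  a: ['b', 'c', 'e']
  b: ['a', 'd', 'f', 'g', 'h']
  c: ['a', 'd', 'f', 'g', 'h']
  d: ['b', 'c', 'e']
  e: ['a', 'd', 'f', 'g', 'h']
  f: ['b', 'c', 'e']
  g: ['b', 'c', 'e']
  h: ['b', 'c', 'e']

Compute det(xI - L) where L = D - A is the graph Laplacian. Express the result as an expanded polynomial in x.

Each diagonal entry of L is the vertex degree and each off-diagonal entry is -1 where an edge is present, 0 otherwise; in the order [a, b, c, d, e, f, g, h] the diagonal is [3, 5, 5, 3, 5, 3, 3, 3]. L has integer entries, so p(x) = det(xI - L) has integer coefficients. Expanding the determinant yields x^8 - 30x^7 + 375x^6 - 2540x^5 + 10095x^4 - 23598x^3 + 30105x^2 - 16200x. The constant term is 0 because L is singular (the all-ones vector lies in its kernel). There is one zero in the spectrum, matching the 1 component.

x^8 - 30x^7 + 375x^6 - 2540x^5 + 10095x^4 - 23598x^3 + 30105x^2 - 16200x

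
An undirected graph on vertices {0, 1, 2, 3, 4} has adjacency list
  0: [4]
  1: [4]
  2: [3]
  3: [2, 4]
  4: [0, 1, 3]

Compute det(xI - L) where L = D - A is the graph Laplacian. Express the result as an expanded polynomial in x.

With the vertex order [0, 1, 2, 3, 4], the degrees are [1, 1, 1, 2, 3], giving D = diag(1, 1, 1, 2, 3) and L = D - A. L has integer entries, so p(x) = det(xI - L) has integer coefficients. Expanding the determinant yields x^5 - 8x^4 + 20x^3 - 18x^2 + 5x. The coefficient of x^4 equals -trace(L) = -8, matching the sum of degrees. There is one zero in the spectrum, matching the 1 component.

x^5 - 8x^4 + 20x^3 - 18x^2 + 5x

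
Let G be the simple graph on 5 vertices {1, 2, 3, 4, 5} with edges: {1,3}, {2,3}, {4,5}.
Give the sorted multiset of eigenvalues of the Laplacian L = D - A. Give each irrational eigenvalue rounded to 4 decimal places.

[0, 0, 1, 2, 3]

Reading degrees in the order [1, 2, 3, 4, 5] gives [1, 1, 2, 1, 1]; set D = diag(1, 1, 2, 1, 1) and form L = D - A. The multiplicity of 0 as a Laplacian eigenvalue equals the number of connected components. The 2 zero eigenvalues correspond to the 2 connected components. The eigenvalues sum to 6, which equals trace(L) = 2|E|.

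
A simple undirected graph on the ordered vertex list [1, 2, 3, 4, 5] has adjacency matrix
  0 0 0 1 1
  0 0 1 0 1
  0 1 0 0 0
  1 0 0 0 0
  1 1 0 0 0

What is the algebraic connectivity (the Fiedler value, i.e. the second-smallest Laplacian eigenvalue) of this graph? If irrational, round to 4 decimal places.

0.3820

With the vertex order [1, 2, 3, 4, 5], the degrees are [2, 2, 1, 1, 2], giving D = diag(2, 2, 1, 1, 2) and L = D - A. Computing the eigenvalues of L and sorting gives [0, 0.3820, 1.3820, 2.6180, 3.6180]. The Fiedler value lambda_2 = 0.3820 is strictly positive, so the graph is connected. There is one zero in the spectrum, matching the 1 component.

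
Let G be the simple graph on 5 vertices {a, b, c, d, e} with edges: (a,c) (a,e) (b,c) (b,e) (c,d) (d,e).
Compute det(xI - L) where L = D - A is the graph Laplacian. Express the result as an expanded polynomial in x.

x^5 - 12x^4 + 51x^3 - 92x^2 + 60x

With the vertex order [a, b, c, d, e], the degrees are [2, 2, 3, 2, 3], giving D = diag(2, 2, 3, 2, 3) and L = D - A. L has integer entries, so p(x) = det(xI - L) has integer coefficients. Expanding the determinant yields x^5 - 12x^4 + 51x^3 - 92x^2 + 60x. The coefficient of x^4 equals -trace(L) = -12, matching the sum of degrees. The eigenvalues sum to 12, which equals trace(L) = 2|E|. By the matrix-tree theorem the graph has (1/5) * product of the nonzero eigenvalues = 12 spanning trees.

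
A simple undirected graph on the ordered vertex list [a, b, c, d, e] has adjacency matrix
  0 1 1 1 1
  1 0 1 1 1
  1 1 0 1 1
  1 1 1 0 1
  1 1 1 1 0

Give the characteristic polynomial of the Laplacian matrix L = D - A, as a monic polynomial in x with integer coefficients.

x^5 - 20x^4 + 150x^3 - 500x^2 + 625x

Each diagonal entry of L is the vertex degree and each off-diagonal entry is -1 where an edge is present, 0 otherwise; in the order [a, b, c, d, e] the diagonal is [4, 4, 4, 4, 4]. L has integer entries, so p(x) = det(xI - L) has integer coefficients. Expanding the determinant yields x^5 - 20x^4 + 150x^3 - 500x^2 + 625x. The constant term is 0 because L is singular (the all-ones vector lies in its kernel). The largest eigenvalue, 5, is at most the vertex count 5.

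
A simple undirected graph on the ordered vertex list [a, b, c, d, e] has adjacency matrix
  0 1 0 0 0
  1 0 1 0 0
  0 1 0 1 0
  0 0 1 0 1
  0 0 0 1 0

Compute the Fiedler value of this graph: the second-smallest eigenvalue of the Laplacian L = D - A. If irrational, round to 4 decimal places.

Reading degrees in the order [a, b, c, d, e] gives [1, 2, 2, 2, 1]; set D = diag(1, 2, 2, 2, 1) and form L = D - A. Computing the eigenvalues of L and sorting gives [0, 0.3820, 1.3820, 2.6180, 3.6180]. The Fiedler value lambda_2 = 0.3820 is strictly positive, so the graph is connected. The largest eigenvalue, 3.6180, is at most the vertex count 5. There is one zero in the spectrum, matching the 1 component.

0.3820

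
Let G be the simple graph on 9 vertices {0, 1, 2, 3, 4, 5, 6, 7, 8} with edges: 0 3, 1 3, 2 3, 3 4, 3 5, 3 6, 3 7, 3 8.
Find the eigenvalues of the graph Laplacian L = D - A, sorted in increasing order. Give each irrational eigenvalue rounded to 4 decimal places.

With the vertex order [0, 1, 2, 3, 4, 5, 6, 7, 8], the degrees are [1, 1, 1, 8, 1, 1, 1, 1, 1], giving D = diag(1, 1, 1, 8, 1, 1, 1, 1, 1) and L = D - A. Since every row of L sums to 0, the all-ones vector is in the kernel and 0 is an eigenvalue.

[0, 1, 1, 1, 1, 1, 1, 1, 9]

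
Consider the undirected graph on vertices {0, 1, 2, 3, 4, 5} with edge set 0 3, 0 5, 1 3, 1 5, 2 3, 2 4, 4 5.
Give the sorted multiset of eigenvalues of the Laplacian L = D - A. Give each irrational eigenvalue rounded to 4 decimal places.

[0, 1.2679, 2, 2, 4, 4.7321]

Reading degrees in the order [0, 1, 2, 3, 4, 5] gives [2, 2, 2, 3, 2, 3]; set D = diag(2, 2, 2, 3, 2, 3) and form L = D - A. Since every row of L sums to 0, the all-ones vector is in the kernel and 0 is an eigenvalue. There is one zero in the spectrum, matching the 1 component.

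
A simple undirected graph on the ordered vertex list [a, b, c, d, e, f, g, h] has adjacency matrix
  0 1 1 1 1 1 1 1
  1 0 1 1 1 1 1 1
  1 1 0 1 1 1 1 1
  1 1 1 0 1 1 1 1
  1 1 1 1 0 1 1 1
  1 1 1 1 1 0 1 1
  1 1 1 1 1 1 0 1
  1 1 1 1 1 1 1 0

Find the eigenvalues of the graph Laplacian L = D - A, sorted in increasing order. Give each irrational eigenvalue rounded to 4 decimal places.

[0, 8, 8, 8, 8, 8, 8, 8]

With the vertex order [a, b, c, d, e, f, g, h], the degrees are [7, 7, 7, 7, 7, 7, 7, 7], giving D = diag(7, 7, 7, 7, 7, 7, 7, 7) and L = D - A. Diagonalising L (or applying a numerical eigensolver to the 8x8 matrix) gives the spectrum above. There is one zero in the spectrum, matching the 1 component. The largest eigenvalue, 8, is at most the vertex count 8.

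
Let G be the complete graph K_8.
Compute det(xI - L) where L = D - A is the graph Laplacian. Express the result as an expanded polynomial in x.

The graph has 8 vertices and degree multiset [7, 7, 7, 7, 7, 7, 7, 7]; D is the diagonal matrix of degrees and L = D - A. Computing det(xI - L) by cofactor expansion (or equivalently via sum-over-permutations) gives x^8 - 56x^7 + 1344x^6 - 17920x^5 + 143360x^4 - 688128x^3 + 1835008x^2 - 2097152x. The constant term is 0 because L is singular (the all-ones vector lies in its kernel). The eigenvalues sum to 56, which equals trace(L) = 2|E|. There is one zero in the spectrum, matching the 1 component.

x^8 - 56x^7 + 1344x^6 - 17920x^5 + 143360x^4 - 688128x^3 + 1835008x^2 - 2097152x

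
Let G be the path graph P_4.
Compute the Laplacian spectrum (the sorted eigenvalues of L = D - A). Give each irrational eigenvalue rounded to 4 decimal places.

[0, 0.5858, 2, 3.4142]

The graph has 4 vertices and degree multiset [2, 2, 1, 1]; D is the diagonal matrix of degrees and L = D - A. Diagonalising L (or applying a numerical eigensolver to the 4x4 matrix) gives the spectrum above. The single zero eigenvalue shows the graph is connected.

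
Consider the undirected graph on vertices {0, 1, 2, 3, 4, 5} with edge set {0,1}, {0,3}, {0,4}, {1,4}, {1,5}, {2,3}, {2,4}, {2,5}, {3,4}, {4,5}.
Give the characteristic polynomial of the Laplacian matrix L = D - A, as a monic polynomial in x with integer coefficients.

Reading degrees in the order [0, 1, 2, 3, 4, 5] gives [3, 3, 3, 3, 5, 3]; set D = diag(3, 3, 3, 3, 5, 3) and form L = D - A. L has integer entries, so p(x) = det(xI - L) has integer coefficients. Expanding the determinant yields x^6 - 20x^5 + 155x^4 - 580x^3 + 1045x^2 - 726x. The constant term is 0 because L is singular (the all-ones vector lies in its kernel). There is one zero in the spectrum, matching the 1 component.

x^6 - 20x^5 + 155x^4 - 580x^3 + 1045x^2 - 726x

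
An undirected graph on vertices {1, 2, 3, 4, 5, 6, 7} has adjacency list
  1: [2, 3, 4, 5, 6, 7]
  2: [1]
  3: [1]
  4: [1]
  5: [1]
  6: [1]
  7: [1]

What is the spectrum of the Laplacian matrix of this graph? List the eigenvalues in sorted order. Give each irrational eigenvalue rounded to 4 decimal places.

[0, 1, 1, 1, 1, 1, 7]

With the vertex order [1, 2, 3, 4, 5, 6, 7], the degrees are [6, 1, 1, 1, 1, 1, 1], giving D = diag(6, 1, 1, 1, 1, 1, 1) and L = D - A. Since every row of L sums to 0, the all-ones vector is in the kernel and 0 is an eigenvalue.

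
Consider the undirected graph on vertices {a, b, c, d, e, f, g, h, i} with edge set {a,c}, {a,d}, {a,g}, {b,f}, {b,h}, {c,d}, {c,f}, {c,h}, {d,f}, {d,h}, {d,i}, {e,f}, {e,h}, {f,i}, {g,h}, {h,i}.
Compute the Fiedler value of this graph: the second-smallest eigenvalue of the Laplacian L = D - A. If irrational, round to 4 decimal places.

1.3429

Each diagonal entry of L is the vertex degree and each off-diagonal entry is -1 where an edge is present, 0 otherwise; in the order [a, b, c, d, e, f, g, h, i] the diagonal is [3, 2, 4, 5, 2, 5, 2, 6, 3]. The smallest Laplacian eigenvalue is always 0. The next one, lambda_2 = 1.3429, measures how hard the graph is to disconnect: larger values mean better connectivity. There is one zero in the spectrum, matching the 1 component.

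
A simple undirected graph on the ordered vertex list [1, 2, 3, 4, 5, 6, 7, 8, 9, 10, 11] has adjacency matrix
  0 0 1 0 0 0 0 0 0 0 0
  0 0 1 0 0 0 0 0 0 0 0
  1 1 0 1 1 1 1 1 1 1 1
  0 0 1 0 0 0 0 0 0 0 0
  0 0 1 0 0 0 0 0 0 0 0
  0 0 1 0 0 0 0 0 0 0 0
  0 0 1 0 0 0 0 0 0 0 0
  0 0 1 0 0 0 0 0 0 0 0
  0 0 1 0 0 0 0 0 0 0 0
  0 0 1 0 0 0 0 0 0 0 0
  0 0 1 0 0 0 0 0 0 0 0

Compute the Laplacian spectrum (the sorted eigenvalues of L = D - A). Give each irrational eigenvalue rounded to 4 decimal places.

Reading degrees in the order [1, 2, 3, 4, 5, 6, 7, 8, 9, 10, 11] gives [1, 1, 10, 1, 1, 1, 1, 1, 1, 1, 1]; set D = diag(1, 1, 10, 1, 1, 1, 1, 1, 1, 1, 1) and form L = D - A. L is symmetric positive semidefinite, so every eigenvalue is real and nonnegative.

[0, 1, 1, 1, 1, 1, 1, 1, 1, 1, 11]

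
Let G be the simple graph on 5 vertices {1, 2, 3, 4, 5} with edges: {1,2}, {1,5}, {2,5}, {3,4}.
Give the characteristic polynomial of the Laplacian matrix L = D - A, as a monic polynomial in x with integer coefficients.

Each diagonal entry of L is the vertex degree and each off-diagonal entry is -1 where an edge is present, 0 otherwise; in the order [1, 2, 3, 4, 5] the diagonal is [2, 2, 1, 1, 2]. The eigenvalues of L are [0, 0, 2, 3, 3]; the characteristic polynomial is the product of (x - lambda_i), which multiplies out to x^5 - 8x^4 + 21x^3 - 18x^2. The coefficient of x^4 equals -trace(L) = -8, matching the sum of degrees. The eigenvalues sum to 8, which equals trace(L) = 2|E|.

x^5 - 8x^4 + 21x^3 - 18x^2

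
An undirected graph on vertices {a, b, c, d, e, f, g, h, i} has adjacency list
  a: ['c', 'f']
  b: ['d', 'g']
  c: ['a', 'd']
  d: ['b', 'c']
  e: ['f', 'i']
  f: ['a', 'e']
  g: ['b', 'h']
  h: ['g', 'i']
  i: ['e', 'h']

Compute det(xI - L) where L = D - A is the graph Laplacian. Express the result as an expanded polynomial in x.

x^9 - 18x^8 + 135x^7 - 546x^6 + 1287x^5 - 1782x^4 + 1386x^3 - 540x^2 + 81x

Each diagonal entry of L is the vertex degree and each off-diagonal entry is -1 where an edge is present, 0 otherwise; in the order [a, b, c, d, e, f, g, h, i] the diagonal is [2, 2, 2, 2, 2, 2, 2, 2, 2]. L has integer entries, so p(x) = det(xI - L) has integer coefficients. Expanding the determinant yields x^9 - 18x^8 + 135x^7 - 546x^6 + 1287x^5 - 1782x^4 + 1386x^3 - 540x^2 + 81x. The constant term is 0 because L is singular (the all-ones vector lies in its kernel). There is one zero in the spectrum, matching the 1 component.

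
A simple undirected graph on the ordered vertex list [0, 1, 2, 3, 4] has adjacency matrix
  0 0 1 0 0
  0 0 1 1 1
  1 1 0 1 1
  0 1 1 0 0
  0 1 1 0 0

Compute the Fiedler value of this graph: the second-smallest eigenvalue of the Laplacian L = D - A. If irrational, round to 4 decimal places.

With the vertex order [0, 1, 2, 3, 4], the degrees are [1, 3, 4, 2, 2], giving D = diag(1, 3, 4, 2, 2) and L = D - A. The sorted Laplacian eigenvalues are [0, 1, 2, 4, 5]; the algebraic connectivity is the second entry, 1. The eigenvalues sum to 12, which equals trace(L) = 2|E|. There is one zero in the spectrum, matching the 1 component.

1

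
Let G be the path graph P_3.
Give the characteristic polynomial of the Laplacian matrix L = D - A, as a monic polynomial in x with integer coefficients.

The graph has 3 vertices and degree multiset [2, 1, 1]; D is the diagonal matrix of degrees and L = D - A. The eigenvalues of L are [0, 1, 3]; the characteristic polynomial is the product of (x - lambda_i), which multiplies out to x^3 - 4x^2 + 3x. Since p(0) = det(-L) = 0, x divides p(x). The largest eigenvalue, 3, is at most the vertex count 3.

x^3 - 4x^2 + 3x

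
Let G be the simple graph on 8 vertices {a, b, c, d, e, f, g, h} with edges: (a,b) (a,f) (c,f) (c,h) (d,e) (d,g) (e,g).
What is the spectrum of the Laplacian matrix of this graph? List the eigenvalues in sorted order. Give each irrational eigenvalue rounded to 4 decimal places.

[0, 0, 0.3820, 1.3820, 2.6180, 3, 3, 3.6180]

Reading degrees in the order [a, b, c, d, e, f, g, h] gives [2, 1, 2, 2, 2, 2, 2, 1]; set D = diag(2, 1, 2, 2, 2, 2, 2, 1) and form L = D - A. The multiplicity of 0 as a Laplacian eigenvalue equals the number of connected components. The 2 zero eigenvalues correspond to the 2 connected components.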